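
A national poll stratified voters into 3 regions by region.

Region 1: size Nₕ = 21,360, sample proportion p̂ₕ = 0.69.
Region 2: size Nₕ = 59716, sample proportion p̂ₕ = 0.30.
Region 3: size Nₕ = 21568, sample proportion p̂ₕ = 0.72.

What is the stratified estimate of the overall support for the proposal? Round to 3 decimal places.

Wₕ = Nₕ/N with N = 102644: 0.2081, 0.5818, 0.2101.
p̂_st = 0.2081·0.69 + 0.5818·0.30 + 0.2101·0.72 ≈ 0.46941... → 0.469.

0.469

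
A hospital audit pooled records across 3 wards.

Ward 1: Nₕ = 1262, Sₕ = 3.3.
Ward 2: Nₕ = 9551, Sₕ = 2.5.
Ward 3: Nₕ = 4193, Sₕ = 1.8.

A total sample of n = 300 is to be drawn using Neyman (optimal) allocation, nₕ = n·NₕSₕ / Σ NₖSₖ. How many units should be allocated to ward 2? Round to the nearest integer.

Σ NₕSₕ = 1262·3.3 + 9551·2.5 + 4193·1.8 = 35589.5.
Share for 2: 23877.5/35589.5 = 0.67091.
n_2 = 300 × 0.67091 = 201.274... → 201.

201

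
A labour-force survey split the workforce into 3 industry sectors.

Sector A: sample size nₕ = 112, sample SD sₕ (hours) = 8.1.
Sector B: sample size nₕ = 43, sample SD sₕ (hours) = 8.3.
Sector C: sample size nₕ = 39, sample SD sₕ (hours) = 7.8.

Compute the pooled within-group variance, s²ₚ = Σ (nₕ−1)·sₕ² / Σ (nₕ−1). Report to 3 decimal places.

65.382

A: (112−1)·8.1² = 111·65.61 = 7282.71
B: (43−1)·8.3² = 42·68.89 = 2893.38
C: (39−1)·7.8² = 38·60.84 = 2311.92
Numerator = 12488.01; denominator = Σ(nₕ−1) = 191.
s²ₚ = 12488.01/191 = 65.38225... → 65.382.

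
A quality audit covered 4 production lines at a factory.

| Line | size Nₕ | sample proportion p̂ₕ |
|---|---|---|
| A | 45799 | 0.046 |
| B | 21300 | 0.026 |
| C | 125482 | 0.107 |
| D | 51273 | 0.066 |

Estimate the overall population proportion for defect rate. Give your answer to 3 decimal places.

0.080

N = 45799 + 21300 + 125482 + 51273 = 243854.
Overall proportion = Σ (Nₕ/N)·p̂ₕ.
Σ Nₕp̂ₕ = 2106.754 + 553.8 + 13426.574 + 3384.018 = 19471.146.
19471.146 / 243854 = 0.07985... → 0.080.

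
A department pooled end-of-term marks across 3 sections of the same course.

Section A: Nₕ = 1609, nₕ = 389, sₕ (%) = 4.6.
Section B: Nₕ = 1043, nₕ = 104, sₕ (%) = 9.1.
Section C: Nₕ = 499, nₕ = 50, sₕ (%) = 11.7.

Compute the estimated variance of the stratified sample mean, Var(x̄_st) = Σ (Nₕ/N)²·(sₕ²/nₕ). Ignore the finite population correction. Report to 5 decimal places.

0.17008

N = 3151; Wₕ = Nₕ/N.
section A: (1609/3151)²·4.6²/389 = 0.01418343
section B: (1043/3151)²·9.1²/104 = 0.08724112
section C: (499/3151)²·11.7²/50 = 0.06866035
Sum = 0.17008491 → 0.17008.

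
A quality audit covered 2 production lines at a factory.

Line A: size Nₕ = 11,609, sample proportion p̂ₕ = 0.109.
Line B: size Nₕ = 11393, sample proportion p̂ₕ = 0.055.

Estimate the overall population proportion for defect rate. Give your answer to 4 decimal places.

0.0823

Wₕ = Nₕ/N with N = 23002: 0.5047, 0.4953.
p̂_st = 0.5047·0.109 + 0.4953·0.055 ≈ 0.082254... → 0.0823.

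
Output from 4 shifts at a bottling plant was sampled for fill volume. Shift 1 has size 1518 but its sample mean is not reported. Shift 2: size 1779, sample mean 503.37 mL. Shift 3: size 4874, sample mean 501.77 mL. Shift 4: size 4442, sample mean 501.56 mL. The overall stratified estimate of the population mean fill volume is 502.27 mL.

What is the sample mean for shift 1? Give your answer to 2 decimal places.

Σ Nₕx̄ₕ = N·μ, so 1518·x̄_1 = 12613·502.27 − (1779·503.37 + 4874·501.77 + 4442·501.56).
= 6335131.51 − 5569051.73 = 766079.78.
x̄_1 = 766079.78 / 1518 = 504.6639... → 504.66.

504.66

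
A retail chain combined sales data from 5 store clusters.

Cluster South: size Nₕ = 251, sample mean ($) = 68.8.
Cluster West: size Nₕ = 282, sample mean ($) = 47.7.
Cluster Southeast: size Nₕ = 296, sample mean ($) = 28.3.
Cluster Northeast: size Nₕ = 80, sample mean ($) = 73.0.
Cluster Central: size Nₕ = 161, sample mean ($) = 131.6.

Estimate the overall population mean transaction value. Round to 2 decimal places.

61.80

x̄_st = (Σ Nₕx̄ₕ) / (Σ Nₕ) = (251·68.8 + 282·47.7 + 296·28.3 + 80·73.0 + 161·131.6) / 1070
= 66124.6 / 1070 = 61.7987... → 61.80.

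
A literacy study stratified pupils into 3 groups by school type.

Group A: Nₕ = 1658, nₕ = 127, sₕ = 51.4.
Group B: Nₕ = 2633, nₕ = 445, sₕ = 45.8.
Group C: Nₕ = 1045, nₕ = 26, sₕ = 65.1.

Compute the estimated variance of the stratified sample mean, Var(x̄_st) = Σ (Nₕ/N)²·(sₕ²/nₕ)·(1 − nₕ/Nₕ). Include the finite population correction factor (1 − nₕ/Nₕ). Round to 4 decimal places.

8.9044

N = 5336. Term for each stratum: Wₕ²sₕ²/nₕ·(1−nₕ/Nₕ).
Var(x̄_st) = 1.8546014 + 0.9537564 + 6.0960351 = 8.9043930 → 8.9044.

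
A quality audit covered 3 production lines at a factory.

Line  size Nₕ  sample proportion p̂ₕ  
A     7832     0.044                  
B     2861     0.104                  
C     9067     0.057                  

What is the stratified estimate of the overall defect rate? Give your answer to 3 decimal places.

0.059

Wₕ = Nₕ/N with N = 19760: 0.3964, 0.1448, 0.4589.
p̂_st = 0.3964·0.044 + 0.1448·0.104 + 0.4589·0.057 ≈ 0.05865... → 0.059.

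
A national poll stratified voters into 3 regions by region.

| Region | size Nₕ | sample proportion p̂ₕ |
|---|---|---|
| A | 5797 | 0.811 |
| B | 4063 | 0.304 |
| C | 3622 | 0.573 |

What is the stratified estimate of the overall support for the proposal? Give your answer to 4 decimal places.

Wₕ = Nₕ/N with N = 13482: 0.4300, 0.3014, 0.2687.
p̂_st = 0.4300·0.811 + 0.3014·0.304 + 0.2687·0.573 ≈ 0.594268... → 0.5943.

0.5943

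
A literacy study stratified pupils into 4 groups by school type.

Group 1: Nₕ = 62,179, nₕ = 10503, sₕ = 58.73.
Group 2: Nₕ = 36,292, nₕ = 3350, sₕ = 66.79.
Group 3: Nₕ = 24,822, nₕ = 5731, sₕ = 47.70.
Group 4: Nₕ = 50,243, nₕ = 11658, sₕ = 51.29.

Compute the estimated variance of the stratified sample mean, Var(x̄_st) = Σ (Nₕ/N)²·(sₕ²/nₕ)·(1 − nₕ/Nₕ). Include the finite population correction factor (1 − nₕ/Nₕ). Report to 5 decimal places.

0.10868

N = 173536. Term for each stratum: Wₕ²sₕ²/nₕ·(1−nₕ/Nₕ).
Var(x̄_st) = 0.03503968 + 0.05286397 + 0.00624730 + 0.01452634 = 0.10867729 → 0.10868.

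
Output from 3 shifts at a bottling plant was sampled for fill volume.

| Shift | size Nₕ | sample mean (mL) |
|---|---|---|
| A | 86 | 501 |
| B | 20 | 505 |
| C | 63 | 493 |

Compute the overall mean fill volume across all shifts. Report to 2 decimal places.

N = 86 + 20 + 63 = 169.
Overall mean = Σ (Nₕ/N)·x̄ₕ — weight by population share, not a simple average.
Σ Nₕx̄ₕ = 86·501 + 20·505 + 63·493 = 43086 + 10100 + 31059 = 84245.
Divide by N: 84245 / 169 = 498.4911... → 498.49.

498.49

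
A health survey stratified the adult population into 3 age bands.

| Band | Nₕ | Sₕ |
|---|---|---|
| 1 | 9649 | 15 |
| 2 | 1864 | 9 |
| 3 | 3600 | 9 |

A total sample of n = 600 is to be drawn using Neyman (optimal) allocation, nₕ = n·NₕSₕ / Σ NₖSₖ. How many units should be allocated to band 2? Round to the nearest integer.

52

1: NₕSₕ = 9649·15 = 144735
2: NₕSₕ = 1864·9 = 16776
3: NₕSₕ = 3600·9 = 32400
Σ NₕSₕ = 193911.
n_2 = 600·16776/193911 = 51.908... → 52.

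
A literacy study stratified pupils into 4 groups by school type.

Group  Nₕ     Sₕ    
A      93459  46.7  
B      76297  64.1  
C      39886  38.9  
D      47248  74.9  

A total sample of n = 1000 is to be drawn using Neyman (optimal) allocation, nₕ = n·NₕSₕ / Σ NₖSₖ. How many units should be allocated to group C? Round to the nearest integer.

A: NₕSₕ = 93459·46.7 = 4364535.3
B: NₕSₕ = 76297·64.1 = 4890637.7
C: NₕSₕ = 39886·38.9 = 1551565.4
D: NₕSₕ = 47248·74.9 = 3538875.2
Σ NₕSₕ = 14345613.6.
n_C = 1000·1551565.4/14345613.6 = 108.156... → 108.

108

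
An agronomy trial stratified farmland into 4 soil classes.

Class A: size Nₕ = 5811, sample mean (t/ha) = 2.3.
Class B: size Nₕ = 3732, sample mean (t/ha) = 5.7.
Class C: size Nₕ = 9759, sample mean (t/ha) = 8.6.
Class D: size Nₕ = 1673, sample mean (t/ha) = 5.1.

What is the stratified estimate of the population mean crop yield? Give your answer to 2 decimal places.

N = 5811 + 3732 + 9759 + 1673 = 20975.
Overall mean = Σ (Nₕ/N)·x̄ₕ — weight by population share, not a simple average.
Σ Nₕx̄ₕ = 5811·2.3 + 3732·5.7 + 9759·8.6 + 1673·5.1 = 13365.3 + 21272.4 + 83927.4 + 8532.3 = 127097.4.
Divide by N: 127097.4 / 20975 = 6.0595... → 6.06.

6.06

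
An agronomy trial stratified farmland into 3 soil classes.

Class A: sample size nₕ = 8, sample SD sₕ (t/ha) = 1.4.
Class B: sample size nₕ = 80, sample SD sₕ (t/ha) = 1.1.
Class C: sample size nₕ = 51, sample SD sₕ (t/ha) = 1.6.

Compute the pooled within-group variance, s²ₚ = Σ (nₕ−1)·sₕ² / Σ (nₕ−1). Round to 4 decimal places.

1.7449

Degrees of freedom: 7 + 79 + 50 = 136.
Σ(nₕ−1)sₕ² = 7·1.96 + 79·1.21 + 50·2.56 = 237.31.
s²ₚ = 237.31 / 136 = 1.744926... → 1.7449.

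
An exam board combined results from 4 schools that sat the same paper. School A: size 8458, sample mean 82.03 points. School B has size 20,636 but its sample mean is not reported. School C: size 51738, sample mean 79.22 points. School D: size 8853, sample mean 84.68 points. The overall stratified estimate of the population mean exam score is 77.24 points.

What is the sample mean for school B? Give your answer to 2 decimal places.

N = 8458 + 20636 + 51738 + 8853 = 89685.
Overall total = μ·N = 77.24·89685 = 6927269.4.
Subtract the known strata: 8458·82.03 + 51738·79.22 + 8853·84.68 = 5542166.14.
Remaining total for school B: 6927269.4 − 5542166.14 = 1385103.26.
Divide by its size: 1385103.26 / 20636 = 67.1207... → 67.12.

67.12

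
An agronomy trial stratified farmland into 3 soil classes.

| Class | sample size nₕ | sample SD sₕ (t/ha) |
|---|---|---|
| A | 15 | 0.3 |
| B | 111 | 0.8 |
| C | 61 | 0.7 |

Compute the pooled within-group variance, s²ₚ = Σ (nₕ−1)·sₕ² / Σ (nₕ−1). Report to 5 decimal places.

0.54924

Degrees of freedom: 14 + 110 + 60 = 184.
Σ(nₕ−1)sₕ² = 14·0.09 + 110·0.64 + 60·0.49 = 101.06.
s²ₚ = 101.06 / 184 = 0.5492391... → 0.54924.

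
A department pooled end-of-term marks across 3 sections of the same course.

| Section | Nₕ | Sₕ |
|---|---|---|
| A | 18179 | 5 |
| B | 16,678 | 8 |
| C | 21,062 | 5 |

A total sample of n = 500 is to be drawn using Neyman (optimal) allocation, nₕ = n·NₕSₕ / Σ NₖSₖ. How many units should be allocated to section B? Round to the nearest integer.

Σ NₕSₕ = 18179·5 + 16678·8 + 21062·5 = 329629.
Share for B: 133424/329629 = 0.40477.
n_B = 500 × 0.40477 = 202.385... → 202.

202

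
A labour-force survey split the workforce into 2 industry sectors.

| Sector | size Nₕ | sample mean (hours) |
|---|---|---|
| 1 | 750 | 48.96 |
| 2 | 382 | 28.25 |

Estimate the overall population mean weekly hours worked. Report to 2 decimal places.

N = 1132; weights Wₕ = Nₕ/N = (0.6625, 0.3375).
x̄_st = Σ Wₕ·x̄ₕ = 0.6625·48.96 + 0.3375·28.25 ≈ 41.9713...
→ 41.97.

41.97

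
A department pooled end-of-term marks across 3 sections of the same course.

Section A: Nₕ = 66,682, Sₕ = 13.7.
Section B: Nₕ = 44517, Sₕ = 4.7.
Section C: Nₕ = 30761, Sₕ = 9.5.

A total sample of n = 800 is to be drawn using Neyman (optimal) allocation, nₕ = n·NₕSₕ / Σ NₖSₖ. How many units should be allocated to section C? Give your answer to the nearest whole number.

165

Σ NₕSₕ = 66682·13.7 + 44517·4.7 + 30761·9.5 = 1415002.8.
Share for C: 292229.5/1415002.8 = 0.20652.
n_C = 800 × 0.20652 = 165.218... → 165.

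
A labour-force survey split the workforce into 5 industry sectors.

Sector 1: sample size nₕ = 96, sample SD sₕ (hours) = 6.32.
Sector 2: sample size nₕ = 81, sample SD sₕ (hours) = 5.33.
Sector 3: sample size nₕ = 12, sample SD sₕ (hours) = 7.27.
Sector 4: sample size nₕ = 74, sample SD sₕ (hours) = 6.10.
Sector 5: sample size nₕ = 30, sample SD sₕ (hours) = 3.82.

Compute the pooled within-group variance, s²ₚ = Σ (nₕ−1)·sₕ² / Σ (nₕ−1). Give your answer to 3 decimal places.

33.987

1: (96−1)·6.32² = 95·39.9424 = 3794.528
2: (81−1)·5.33² = 80·28.4089 = 2272.712
3: (12−1)·7.27² = 11·52.8529 = 581.3819
4: (74−1)·6.10² = 73·37.21 = 2716.33
5: (30−1)·3.82² = 29·14.5924 = 423.1796
Numerator = 9788.1315; denominator = Σ(nₕ−1) = 288.
s²ₚ = 9788.1315/288 = 33.98657... → 33.987.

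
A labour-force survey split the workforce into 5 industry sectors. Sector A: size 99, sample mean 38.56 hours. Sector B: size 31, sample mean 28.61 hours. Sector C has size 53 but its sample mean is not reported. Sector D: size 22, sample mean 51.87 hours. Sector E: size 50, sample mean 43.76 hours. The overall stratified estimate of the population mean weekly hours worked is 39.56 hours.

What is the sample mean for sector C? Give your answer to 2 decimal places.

Σ Nₕx̄ₕ = N·μ, so 53·x̄_C = 255·39.56 − (99·38.56 + 31·28.61 + 22·51.87 + 50·43.76).
= 10087.8 − 8033.49 = 2054.31.
x̄_C = 2054.31 / 53 = 38.7606... → 38.76.

38.76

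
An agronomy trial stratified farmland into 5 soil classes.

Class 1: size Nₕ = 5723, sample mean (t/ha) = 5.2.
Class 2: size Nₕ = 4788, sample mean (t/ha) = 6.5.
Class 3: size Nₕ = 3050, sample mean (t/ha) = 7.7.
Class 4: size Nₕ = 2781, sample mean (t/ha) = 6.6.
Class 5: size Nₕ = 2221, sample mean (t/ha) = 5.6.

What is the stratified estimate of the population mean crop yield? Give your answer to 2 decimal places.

x̄_st = (Σ Nₕx̄ₕ) / (Σ Nₕ) = (5723·5.2 + 4788·6.5 + 3050·7.7 + 2781·6.6 + 2221·5.6) / 18563
= 115158.8 / 18563 = 6.2037... → 6.20.

6.20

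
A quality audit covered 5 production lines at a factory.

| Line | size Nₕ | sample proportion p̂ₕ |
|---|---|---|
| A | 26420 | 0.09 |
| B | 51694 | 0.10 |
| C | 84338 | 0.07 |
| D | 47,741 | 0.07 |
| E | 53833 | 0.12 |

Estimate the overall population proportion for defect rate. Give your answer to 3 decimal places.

Wₕ = Nₕ/N with N = 264026: 0.1001, 0.1958, 0.3194, 0.1808, 0.2039.
p̂_st = 0.1001·0.09 + 0.1958·0.10 + 0.3194·0.07 + 0.1808·0.07 + 0.2039·0.12 ≈ 0.08807... → 0.088.

0.088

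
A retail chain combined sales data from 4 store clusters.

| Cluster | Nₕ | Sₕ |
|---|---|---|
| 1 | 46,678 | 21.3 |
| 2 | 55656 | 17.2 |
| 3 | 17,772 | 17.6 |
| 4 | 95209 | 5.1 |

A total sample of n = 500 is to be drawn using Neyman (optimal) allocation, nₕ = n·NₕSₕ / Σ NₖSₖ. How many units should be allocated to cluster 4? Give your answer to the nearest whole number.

88

1: NₕSₕ = 46678·21.3 = 994241.4
2: NₕSₕ = 55656·17.2 = 957283.2
3: NₕSₕ = 17772·17.6 = 312787.2
4: NₕSₕ = 95209·5.1 = 485565.9
Σ NₕSₕ = 2749877.7.
n_4 = 500·485565.9/2749877.7 = 88.289... → 88.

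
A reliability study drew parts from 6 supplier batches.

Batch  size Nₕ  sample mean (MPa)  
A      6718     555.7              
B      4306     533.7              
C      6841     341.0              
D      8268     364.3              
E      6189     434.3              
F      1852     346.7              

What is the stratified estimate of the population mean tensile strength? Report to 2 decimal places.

x̄_st = (Σ Nₕx̄ₕ) / (Σ Nₕ) = (6718·555.7 + 4306·533.7 + 6841·341.0 + 8268·364.3 + 6189·434.3 + 1852·346.7) / 34174
= 14706089.3 / 34174 = 430.3298... → 430.33.

430.33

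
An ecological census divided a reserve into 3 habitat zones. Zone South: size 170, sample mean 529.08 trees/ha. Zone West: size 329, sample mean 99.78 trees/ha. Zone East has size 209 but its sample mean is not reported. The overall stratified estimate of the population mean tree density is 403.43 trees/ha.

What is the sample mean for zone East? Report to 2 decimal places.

Σ Nₕx̄ₕ = N·μ, so 209·x̄_East = 708·403.43 − (170·529.08 + 329·99.78).
= 285628.44 − 122771.22 = 162857.22.
x̄_East = 162857.22 / 209 = 779.2211... → 779.22.

779.22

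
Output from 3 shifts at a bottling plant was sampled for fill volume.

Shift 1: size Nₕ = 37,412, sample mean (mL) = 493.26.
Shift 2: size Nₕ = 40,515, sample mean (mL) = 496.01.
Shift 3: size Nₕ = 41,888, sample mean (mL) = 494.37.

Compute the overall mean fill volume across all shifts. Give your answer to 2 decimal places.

N = 37412 + 40515 + 41888 = 119815.
The stratified mean weights each stratum mean by its population share Nₕ/N.
Σ Nₕx̄ₕ = 37412·493.26 + 40515·496.01 + 41888·494.37 = 18453843.12 + 20095845.15 + 20708170.56 = 59257858.83.
Divide by N: 59257858.83 / 119815 = 494.5780... → 494.58.

494.58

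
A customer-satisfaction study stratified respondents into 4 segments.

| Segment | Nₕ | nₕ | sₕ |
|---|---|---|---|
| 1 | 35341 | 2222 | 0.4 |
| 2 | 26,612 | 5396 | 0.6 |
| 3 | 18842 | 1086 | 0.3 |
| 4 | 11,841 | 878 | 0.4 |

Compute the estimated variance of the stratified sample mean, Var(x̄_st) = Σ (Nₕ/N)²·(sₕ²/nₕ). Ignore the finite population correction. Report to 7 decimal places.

N = 92636; Wₕ = Nₕ/N.
segment 1: (35341/92636)²·0.4²/2222 = 0.0000104803
segment 2: (26612/92636)²·0.6²/5396 = 0.0000055059
segment 3: (18842/92636)²·0.3²/1086 = 0.0000034285
segment 4: (11841/92636)²·0.4²/878 = 0.0000029774
Sum = 0.0000223921 → 0.0000224.

0.0000224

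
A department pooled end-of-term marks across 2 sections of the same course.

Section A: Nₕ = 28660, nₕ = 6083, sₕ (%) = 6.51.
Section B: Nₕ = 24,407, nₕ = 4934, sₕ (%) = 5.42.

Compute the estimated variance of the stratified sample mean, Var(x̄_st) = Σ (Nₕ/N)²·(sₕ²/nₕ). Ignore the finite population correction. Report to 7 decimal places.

N = 53067; Wₕ = Nₕ/N.
section A: (28660/53067)²·6.51²/6083 = 0.0020321112
section B: (24407/53067)²·5.42²/4934 = 0.0012594449
Sum = 0.0032915560 → 0.0032916.

0.0032916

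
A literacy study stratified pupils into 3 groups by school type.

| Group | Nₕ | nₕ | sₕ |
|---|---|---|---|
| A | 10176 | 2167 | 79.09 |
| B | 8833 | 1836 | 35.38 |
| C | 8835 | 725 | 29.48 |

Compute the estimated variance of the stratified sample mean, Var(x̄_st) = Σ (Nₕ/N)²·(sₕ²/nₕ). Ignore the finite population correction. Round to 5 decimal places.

0.57485

N = 27844; Wₕ = Nₕ/N.
group A: (10176/27844)²·79.09²/2167 = 0.38554510
group B: (8833/27844)²·35.38²/1836 = 0.06861139
group C: (8835/27844)²·29.48²/725 = 0.12068876
Sum = 0.57484524 → 0.57485.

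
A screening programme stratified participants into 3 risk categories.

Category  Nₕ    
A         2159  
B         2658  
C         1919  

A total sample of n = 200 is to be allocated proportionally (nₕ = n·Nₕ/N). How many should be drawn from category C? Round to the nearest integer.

N = 2159 + 2658 + 1919 = 6736.
n_C = 200·1919/6736 = 56.977... → 57.

57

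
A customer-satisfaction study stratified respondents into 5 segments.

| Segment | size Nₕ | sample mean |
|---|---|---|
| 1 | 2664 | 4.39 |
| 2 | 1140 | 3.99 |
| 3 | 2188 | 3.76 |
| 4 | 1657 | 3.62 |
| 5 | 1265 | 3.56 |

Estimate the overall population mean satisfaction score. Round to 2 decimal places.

3.92

N = 2664 + 1140 + 2188 + 1657 + 1265 = 8914.
The stratified mean weights each stratum mean by its population share Nₕ/N.
Σ Nₕx̄ₕ = 2664·4.39 + 1140·3.99 + 2188·3.76 + 1657·3.62 + 1265·3.56 = 11694.96 + 4548.6 + 8226.88 + 5998.34 + 4503.4 = 34972.18.
Divide by N: 34972.18 / 8914 = 3.9233... → 3.92.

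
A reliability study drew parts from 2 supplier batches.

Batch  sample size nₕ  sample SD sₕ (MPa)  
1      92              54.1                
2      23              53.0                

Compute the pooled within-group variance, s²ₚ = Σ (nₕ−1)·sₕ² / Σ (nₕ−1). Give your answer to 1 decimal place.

Degrees of freedom: 91 + 22 = 113.
Σ(nₕ−1)sₕ² = 91·2926.81 + 22·2809 = 328137.71.
s²ₚ = 328137.71 / 113 = 2903.874... → 2903.9.

2903.9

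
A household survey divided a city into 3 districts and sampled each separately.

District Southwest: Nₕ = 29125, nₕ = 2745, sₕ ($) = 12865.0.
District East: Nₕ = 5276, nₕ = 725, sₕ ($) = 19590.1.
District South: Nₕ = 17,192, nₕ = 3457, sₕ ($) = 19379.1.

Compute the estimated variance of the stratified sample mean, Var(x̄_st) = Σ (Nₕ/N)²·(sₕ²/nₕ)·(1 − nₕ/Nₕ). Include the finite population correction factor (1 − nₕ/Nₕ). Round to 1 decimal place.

31815.4

N = 51593; Wₕ = Nₕ/N.
district Southwest: (29125/51593)²·12865.0²/2745·(1 − 2745/29125) = 17403.4918
district East: (5276/51593)²·19590.1²/725·(1 − 725/5276) = 4774.9118
district South: (17192/51593)²·19379.1²/3457·(1 − 3457/17192) = 9636.9883
Sum = 31815.3920 → 31815.4.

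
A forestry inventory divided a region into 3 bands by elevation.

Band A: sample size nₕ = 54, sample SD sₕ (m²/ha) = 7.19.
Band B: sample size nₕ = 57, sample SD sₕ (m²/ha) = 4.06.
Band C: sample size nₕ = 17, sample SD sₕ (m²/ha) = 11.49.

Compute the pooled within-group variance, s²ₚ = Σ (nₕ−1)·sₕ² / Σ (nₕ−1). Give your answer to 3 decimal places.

Degrees of freedom: 53 + 56 + 16 = 125.
Σ(nₕ−1)sₕ² = 53·51.6961 + 56·16.4836 + 16·132.0201 = 5775.2965.
s²ₚ = 5775.2965 / 125 = 46.20237... → 46.202.

46.202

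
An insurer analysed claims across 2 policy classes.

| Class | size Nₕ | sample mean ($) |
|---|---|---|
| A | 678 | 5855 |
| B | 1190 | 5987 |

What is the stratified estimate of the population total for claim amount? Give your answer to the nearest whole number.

Estimate total by summing Nₕ·x̄ₕ over strata.
678·5855 + 1190·5987 = 3969690 + 7124530 = 11094220.

11094220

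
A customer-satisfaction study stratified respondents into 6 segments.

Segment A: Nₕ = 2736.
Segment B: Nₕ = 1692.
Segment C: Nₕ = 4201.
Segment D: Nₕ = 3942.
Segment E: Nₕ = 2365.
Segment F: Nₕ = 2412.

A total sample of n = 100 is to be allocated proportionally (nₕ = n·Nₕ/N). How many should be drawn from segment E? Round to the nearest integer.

Share of segment E = 2365/17348 = 0.13633.
Allocate 100 × 0.13633 = 13.633... → 14.

14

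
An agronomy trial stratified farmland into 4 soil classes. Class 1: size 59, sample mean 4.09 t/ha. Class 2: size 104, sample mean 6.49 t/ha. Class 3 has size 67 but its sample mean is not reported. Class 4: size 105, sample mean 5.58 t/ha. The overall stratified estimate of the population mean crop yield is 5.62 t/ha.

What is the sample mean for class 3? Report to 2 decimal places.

Σ Nₕx̄ₕ = N·μ, so 67·x̄_3 = 335·5.62 − (59·4.09 + 104·6.49 + 105·5.58).
= 1882.7 − 1502.17 = 380.53.
x̄_3 = 380.53 / 67 = 5.6796... → 5.68.

5.68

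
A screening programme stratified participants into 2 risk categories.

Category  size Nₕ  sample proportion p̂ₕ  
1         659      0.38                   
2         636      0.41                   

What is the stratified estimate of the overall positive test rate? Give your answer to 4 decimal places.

0.3947

N = 659 + 636 = 1295.
Overall proportion = Σ (Nₕ/N)·p̂ₕ.
Σ Nₕp̂ₕ = 250.42 + 260.76 = 511.18.
511.18 / 1295 = 0.394734... → 0.3947.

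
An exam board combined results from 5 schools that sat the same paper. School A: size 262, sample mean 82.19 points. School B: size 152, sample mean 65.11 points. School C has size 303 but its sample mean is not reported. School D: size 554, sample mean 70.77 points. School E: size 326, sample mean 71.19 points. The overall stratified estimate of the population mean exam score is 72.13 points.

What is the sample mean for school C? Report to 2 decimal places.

70.45

Σ Nₕx̄ₕ = N·μ, so 303·x̄_C = 1597·72.13 − (262·82.19 + 152·65.11 + 554·70.77 + 326·71.19).
= 115191.61 − 93845.02 = 21346.59.
x̄_C = 21346.59 / 303 = 70.4508... → 70.45.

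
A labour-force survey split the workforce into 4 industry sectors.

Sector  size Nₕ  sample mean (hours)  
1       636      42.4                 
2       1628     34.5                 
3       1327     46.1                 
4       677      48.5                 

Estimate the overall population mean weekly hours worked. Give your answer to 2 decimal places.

41.50

N = 4268; weights Wₕ = Nₕ/N = (0.1490, 0.3814, 0.3109, 0.1586).
x̄_st = Σ Wₕ·x̄ₕ = 0.1490·42.4 + 0.3814·34.5 + 0.3109·46.1 + 0.1586·48.5 ≈ 41.5046...
→ 41.50.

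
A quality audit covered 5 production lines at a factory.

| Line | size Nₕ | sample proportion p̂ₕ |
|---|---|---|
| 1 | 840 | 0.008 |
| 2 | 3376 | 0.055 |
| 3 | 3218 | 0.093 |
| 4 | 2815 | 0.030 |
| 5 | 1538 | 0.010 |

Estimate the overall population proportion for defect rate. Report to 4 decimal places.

N = 840 + 3376 + 3218 + 2815 + 1538 = 11787.
Overall proportion = Σ (Nₕ/N)·p̂ₕ.
Σ Nₕp̂ₕ = 6.72 + 185.68 + 299.274 + 84.45 + 15.38 = 591.504.
591.504 / 11787 = 0.050183... → 0.0502.

0.0502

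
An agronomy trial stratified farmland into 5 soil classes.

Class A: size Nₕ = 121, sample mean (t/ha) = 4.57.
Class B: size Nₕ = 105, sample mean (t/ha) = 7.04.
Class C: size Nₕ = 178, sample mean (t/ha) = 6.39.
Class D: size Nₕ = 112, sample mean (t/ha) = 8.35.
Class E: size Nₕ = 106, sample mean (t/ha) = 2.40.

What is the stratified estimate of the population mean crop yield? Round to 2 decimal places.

5.82

N = 622; weights Wₕ = Nₕ/N = (0.1945, 0.1688, 0.2862, 0.1801, 0.1704).
x̄_st = Σ Wₕ·x̄ₕ = 0.1945·4.57 + 0.1688·7.04 + 0.2862·6.39 + 0.1801·8.35 + 0.1704·2.40 ≈ 5.8186...
→ 5.82.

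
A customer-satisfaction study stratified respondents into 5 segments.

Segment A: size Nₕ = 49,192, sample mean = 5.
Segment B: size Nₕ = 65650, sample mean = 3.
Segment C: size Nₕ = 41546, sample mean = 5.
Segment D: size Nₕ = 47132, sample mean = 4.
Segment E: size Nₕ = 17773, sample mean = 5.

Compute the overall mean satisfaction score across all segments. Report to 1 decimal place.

N = 49192 + 65650 + 41546 + 47132 + 17773 = 221293.
The stratified mean weights each stratum mean by its population share Nₕ/N.
Σ Nₕx̄ₕ = 49192·5 + 65650·3 + 41546·5 + 47132·4 + 17773·5 = 245960 + 196950 + 207730 + 188528 + 88865 = 928033.
Divide by N: 928033 / 221293 = 4.194... → 4.2.

4.2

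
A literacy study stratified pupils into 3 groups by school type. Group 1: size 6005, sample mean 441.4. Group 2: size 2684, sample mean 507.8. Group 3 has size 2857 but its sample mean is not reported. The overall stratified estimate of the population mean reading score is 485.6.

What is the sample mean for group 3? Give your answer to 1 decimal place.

557.6

N = 6005 + 2684 + 2857 = 11546.
Overall total = μ·N = 485.6·11546 = 5606737.6.
Subtract the known strata: 6005·441.4 + 2684·507.8 = 4013542.2.
Remaining total for group 3: 5606737.6 − 4013542.2 = 1593195.4.
Divide by its size: 1593195.4 / 2857 = 557.646... → 557.6.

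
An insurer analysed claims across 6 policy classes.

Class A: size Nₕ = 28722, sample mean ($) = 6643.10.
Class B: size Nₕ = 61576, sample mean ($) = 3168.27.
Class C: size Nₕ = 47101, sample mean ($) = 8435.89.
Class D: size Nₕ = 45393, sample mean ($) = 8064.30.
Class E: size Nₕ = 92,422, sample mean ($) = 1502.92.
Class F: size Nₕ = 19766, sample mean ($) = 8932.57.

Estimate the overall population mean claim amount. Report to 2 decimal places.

4965.62

N = 294980; weights Wₕ = Nₕ/N = (0.0974, 0.2087, 0.1597, 0.1539, 0.3133, 0.0670).
x̄_st = Σ Wₕ·x̄ₕ = 0.0974·6643.10 + 0.2087·3168.27 + 0.1597·8435.89 + 0.1539·8064.30 + 0.3133·1502.92 + 0.0670·8932.57 ≈ 4965.6186...
→ 4965.62.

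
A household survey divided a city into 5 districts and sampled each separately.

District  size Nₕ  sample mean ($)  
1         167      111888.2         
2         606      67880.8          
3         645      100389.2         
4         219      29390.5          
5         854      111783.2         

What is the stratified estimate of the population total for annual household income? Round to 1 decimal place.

226471500.5

Estimate total by summing Nₕ·x̄ₕ over strata.
167·111888.2 + 606·67880.8 + 645·100389.2 + 219·29390.5 + 854·111783.2 = 18685329.4 + 41135764.8 + 64751034 + 6436519.5 + 95462852.8 = 226471500.5.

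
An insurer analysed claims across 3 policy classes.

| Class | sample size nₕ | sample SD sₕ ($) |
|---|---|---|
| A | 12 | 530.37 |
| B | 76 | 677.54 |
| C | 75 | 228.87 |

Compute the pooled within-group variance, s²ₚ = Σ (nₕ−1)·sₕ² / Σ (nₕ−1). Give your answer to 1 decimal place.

Degrees of freedom: 11 + 75 + 74 = 160.
Σ(nₕ−1)sₕ² = 11·281292.3369 + 75·459060.4516 + 74·52381.4769 = 41399978.8665.
s²ₚ = 41399978.8665 / 160 = 258749.868... → 258749.9.

258749.9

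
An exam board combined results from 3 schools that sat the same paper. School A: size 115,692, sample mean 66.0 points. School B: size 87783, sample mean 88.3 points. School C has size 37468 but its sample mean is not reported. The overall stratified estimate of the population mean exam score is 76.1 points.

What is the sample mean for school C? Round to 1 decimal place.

78.7

Σ Nₕx̄ₕ = N·μ, so 37468·x̄_C = 240943·76.1 − (115692·66.0 + 87783·88.3).
= 18335762.3 − 15386910.9 = 2948851.4.
x̄_C = 2948851.4 / 37468 = 78.703... → 78.7.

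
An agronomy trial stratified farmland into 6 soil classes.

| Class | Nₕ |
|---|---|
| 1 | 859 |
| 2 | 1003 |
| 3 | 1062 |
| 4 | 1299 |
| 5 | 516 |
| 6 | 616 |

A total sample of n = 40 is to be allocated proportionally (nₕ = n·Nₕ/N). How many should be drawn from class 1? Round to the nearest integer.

6

N = 859 + 1003 + 1062 + 1299 + 516 + 616 = 5355.
n_1 = 40·859/5355 = 6.416... → 6.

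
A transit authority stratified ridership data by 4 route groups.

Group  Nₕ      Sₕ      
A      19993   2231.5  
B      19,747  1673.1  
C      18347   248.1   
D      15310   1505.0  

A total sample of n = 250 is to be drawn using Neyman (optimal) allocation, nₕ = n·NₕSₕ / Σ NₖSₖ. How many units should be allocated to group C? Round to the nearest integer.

11

A: NₕSₕ = 19993·2231.5 = 44614379.5
B: NₕSₕ = 19747·1673.1 = 33038705.7
C: NₕSₕ = 18347·248.1 = 4551890.7
D: NₕSₕ = 15310·1505.0 = 23041550
Σ NₕSₕ = 105246525.9.
n_C = 250·4551890.7/105246525.9 = 10.812... → 11.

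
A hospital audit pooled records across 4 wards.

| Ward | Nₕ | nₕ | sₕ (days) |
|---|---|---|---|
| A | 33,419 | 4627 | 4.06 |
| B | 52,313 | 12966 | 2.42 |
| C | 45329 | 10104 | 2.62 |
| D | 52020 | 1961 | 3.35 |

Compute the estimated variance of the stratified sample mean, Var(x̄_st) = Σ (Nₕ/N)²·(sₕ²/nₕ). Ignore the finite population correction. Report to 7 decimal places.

N = 183081; Wₕ = Nₕ/N.
ward A: (33419/183081)²·4.06²/4627 = 0.0001187006
ward B: (52313/183081)²·2.42²/12966 = 0.0000368772
ward C: (45329/183081)²·2.62²/10104 = 0.0000416462
ward D: (52020/183081)²·3.35²/1961 = 0.0004620257
Sum = 0.0006592496 → 0.0006592.

0.0006592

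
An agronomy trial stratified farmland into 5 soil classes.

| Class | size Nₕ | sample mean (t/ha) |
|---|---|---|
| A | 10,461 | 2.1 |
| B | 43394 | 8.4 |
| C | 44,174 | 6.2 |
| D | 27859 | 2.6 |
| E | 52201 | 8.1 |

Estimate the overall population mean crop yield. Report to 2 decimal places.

6.49

N = 10461 + 43394 + 44174 + 27859 + 52201 = 178089.
Overall mean = Σ (Nₕ/N)·x̄ₕ — weight by population share, not a simple average.
Σ Nₕx̄ₕ = 10461·2.1 + 43394·8.4 + 44174·6.2 + 27859·2.6 + 52201·8.1 = 21968.1 + 364509.6 + 273878.8 + 72433.4 + 422828.1 = 1155618.
Divide by N: 1155618 / 178089 = 6.4890... → 6.49.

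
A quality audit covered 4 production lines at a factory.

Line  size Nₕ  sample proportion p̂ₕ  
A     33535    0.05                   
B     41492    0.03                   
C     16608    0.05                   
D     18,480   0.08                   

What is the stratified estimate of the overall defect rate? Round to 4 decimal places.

Wₕ = Nₕ/N with N = 110115: 0.3045, 0.3768, 0.1508, 0.1678.
p̂_st = 0.3045·0.05 + 0.3768·0.03 + 0.1508·0.05 + 0.1678·0.08 ≈ 0.047499... → 0.0475.

0.0475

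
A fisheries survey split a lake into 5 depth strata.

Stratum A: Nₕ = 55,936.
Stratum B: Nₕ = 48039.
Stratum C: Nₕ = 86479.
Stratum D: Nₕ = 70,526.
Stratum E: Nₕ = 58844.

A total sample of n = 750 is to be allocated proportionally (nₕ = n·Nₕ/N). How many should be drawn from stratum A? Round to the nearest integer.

N = 55936 + 48039 + 86479 + 70526 + 58844 = 319824.
n_A = 750·55936/319824 = 131.172... → 131.

131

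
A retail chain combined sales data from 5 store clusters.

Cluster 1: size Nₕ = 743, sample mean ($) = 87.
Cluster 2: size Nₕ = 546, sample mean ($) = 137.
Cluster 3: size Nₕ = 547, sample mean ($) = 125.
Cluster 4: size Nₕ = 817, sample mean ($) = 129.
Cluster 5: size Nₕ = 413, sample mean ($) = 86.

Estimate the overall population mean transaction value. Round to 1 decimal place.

113.7

N = 743 + 546 + 547 + 817 + 413 = 3066.
The stratified mean weights each stratum mean by its population share Nₕ/N.
Σ Nₕx̄ₕ = 743·87 + 546·137 + 547·125 + 817·129 + 413·86 = 64641 + 74802 + 68375 + 105393 + 35518 = 348729.
Divide by N: 348729 / 3066 = 113.741... → 113.7.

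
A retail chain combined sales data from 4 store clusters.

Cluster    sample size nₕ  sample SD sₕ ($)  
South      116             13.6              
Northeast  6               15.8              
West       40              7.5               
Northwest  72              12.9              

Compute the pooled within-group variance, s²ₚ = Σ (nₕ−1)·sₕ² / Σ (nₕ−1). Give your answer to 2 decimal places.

Degrees of freedom: 115 + 5 + 39 + 71 = 230.
Σ(nₕ−1)sₕ² = 115·184.96 + 5·249.64 + 39·56.25 + 71·166.41 = 36527.46.
s²ₚ = 36527.46 / 230 = 158.8150... → 158.82.

158.82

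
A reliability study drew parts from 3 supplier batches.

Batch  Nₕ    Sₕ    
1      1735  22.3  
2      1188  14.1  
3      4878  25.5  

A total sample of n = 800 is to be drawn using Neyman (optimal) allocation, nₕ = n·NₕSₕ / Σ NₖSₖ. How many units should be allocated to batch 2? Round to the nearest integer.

Σ NₕSₕ = 1735·22.3 + 1188·14.1 + 4878·25.5 = 179830.3.
Share for 2: 16750.8/179830.3 = 0.09315.
n_2 = 800 × 0.09315 = 74.518... → 75.

75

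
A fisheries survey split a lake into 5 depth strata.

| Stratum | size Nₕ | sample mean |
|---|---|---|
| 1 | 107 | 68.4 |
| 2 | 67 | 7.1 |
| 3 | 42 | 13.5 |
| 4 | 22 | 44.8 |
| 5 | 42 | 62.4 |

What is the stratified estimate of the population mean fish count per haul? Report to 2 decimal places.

42.74

N = 280; weights Wₕ = Nₕ/N = (0.3821, 0.2393, 0.1500, 0.0786, 0.1500).
x̄_st = Σ Wₕ·x̄ₕ = 0.3821·68.4 + 0.2393·7.1 + 0.1500·13.5 + 0.0786·44.8 + 0.1500·62.4 ≈ 42.7425
→ 42.74.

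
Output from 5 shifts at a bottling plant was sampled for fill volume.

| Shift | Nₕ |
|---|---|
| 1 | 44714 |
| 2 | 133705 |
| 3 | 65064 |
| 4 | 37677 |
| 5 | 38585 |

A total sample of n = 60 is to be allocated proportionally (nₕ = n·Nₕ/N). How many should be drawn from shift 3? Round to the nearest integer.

Share of shift 3 = 65064/319745 = 0.20349.
Allocate 60 × 0.20349 = 12.209... → 12.

12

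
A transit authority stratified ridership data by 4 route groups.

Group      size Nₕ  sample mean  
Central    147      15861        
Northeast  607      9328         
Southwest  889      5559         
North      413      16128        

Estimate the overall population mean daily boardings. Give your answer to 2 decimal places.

9531.36

N = 147 + 607 + 889 + 413 = 2056.
The stratified mean weights each stratum mean by its population share Nₕ/N.
Σ Nₕx̄ₕ = 147·15861 + 607·9328 + 889·5559 + 413·16128 = 2331567 + 5662096 + 4941951 + 6660864 = 19596478.
Divide by N: 19596478 / 2056 = 9531.3609... → 9531.36.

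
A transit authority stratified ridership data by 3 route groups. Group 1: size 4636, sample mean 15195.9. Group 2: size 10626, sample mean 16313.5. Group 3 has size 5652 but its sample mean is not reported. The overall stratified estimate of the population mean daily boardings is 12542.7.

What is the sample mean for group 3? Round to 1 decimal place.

3277.2

N = 4636 + 10626 + 5652 = 20914.
Overall total = μ·N = 12542.7·20914 = 262318027.8.
Subtract the known strata: 4636·15195.9 + 10626·16313.5 = 243795443.4.
Remaining total for group 3: 262318027.8 − 243795443.4 = 18522584.4.
Divide by its size: 18522584.4 / 5652 = 3277.173... → 3277.2.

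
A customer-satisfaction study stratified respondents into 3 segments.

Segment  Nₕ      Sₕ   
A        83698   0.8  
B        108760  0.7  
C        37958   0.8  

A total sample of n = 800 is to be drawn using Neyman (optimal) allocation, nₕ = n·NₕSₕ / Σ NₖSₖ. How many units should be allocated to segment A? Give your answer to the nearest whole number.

Σ NₕSₕ = 83698·0.8 + 108760·0.7 + 37958·0.8 = 173456.8.
Share for A: 66958.4/173456.8 = 0.38602.
n_A = 800 × 0.38602 = 308.819... → 309.

309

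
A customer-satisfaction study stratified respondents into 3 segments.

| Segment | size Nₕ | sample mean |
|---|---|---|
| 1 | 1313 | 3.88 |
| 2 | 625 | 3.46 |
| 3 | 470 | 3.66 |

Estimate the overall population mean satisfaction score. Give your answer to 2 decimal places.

3.73

x̄_st = (Σ Nₕx̄ₕ) / (Σ Nₕ) = (1313·3.88 + 625·3.46 + 470·3.66) / 2408
= 8977.14 / 2408 = 3.7280... → 3.73.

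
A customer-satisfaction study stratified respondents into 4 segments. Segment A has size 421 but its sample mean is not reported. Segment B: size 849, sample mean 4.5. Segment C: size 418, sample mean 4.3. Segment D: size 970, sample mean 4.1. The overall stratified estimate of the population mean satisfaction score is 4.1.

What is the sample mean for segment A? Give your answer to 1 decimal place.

Σ Nₕx̄ₕ = N·μ, so 421·x̄_A = 2658·4.1 − (849·4.5 + 418·4.3 + 970·4.1).
= 10897.8 − 9594.9 = 1302.9.
x̄_A = 1302.9 / 421 = 3.095... → 3.1.

3.1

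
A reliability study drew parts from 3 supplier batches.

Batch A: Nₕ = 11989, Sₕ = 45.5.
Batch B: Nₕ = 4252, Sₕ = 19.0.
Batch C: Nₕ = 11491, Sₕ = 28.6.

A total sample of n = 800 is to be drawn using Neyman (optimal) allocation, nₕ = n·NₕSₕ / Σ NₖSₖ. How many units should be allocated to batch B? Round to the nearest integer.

Σ NₕSₕ = 11989·45.5 + 4252·19.0 + 11491·28.6 = 954930.1.
Share for B: 80788/954930.1 = 0.08460.
n_B = 800 × 0.08460 = 67.681... → 68.

68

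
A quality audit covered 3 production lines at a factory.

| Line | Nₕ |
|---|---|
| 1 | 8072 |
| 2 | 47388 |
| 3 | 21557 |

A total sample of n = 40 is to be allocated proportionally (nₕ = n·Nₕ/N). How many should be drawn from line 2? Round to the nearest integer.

25

Share of line 2 = 47388/77017 = 0.61529.
Allocate 40 × 0.61529 = 24.612... → 25.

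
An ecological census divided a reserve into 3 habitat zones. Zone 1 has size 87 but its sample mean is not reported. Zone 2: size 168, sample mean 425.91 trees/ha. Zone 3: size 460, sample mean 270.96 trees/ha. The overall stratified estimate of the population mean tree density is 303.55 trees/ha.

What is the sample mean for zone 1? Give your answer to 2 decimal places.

N = 87 + 168 + 460 = 715.
Overall total = μ·N = 303.55·715 = 217038.25.
Subtract the known strata: 168·425.91 + 460·270.96 = 196194.48.
Remaining total for zone 1: 217038.25 − 196194.48 = 20843.77.
Divide by its size: 20843.77 / 87 = 239.5836... → 239.58.

239.58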